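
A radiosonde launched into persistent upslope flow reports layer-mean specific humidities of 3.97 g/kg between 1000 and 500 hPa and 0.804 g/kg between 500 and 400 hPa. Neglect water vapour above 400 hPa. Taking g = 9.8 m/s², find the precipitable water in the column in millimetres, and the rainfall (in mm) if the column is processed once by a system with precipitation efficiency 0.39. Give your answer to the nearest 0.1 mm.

PW ≈ 21.1 mm; rainfall ≈ 8.2 mm

Precipitable water is the column-integrated vapour mass per unit area: PW = (1/g) Σ q̄ Δp, with q in kg/kg and Δp in Pa (1 kg/m² of water = 1 mm).
Layer 1000–500 hPa: Δp = 500 hPa = 50000 Pa, q̄ = 0.00397 kg/kg → 0.00397 × 50000 / 9.8 = 20.26 mm
Layer 500–400 hPa: Δp = 100 hPa = 10000 Pa, q̄ = 0.000804 kg/kg → 0.000804 × 10000 / 9.8 = 0.82 mm
PW = 20.26 + 0.82 = 21.08 ≈ 21.1 mm.
Rainfall = ε × PW = 0.39 × 21.1 = 8.2 mm.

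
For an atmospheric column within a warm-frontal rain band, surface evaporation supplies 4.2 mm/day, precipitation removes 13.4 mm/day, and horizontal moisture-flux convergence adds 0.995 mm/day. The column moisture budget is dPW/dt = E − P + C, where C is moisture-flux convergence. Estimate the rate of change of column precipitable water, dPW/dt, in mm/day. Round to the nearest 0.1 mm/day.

dPW/dt = E − P + C = 4.2 − 13.4 + (0.995) = -8.2 mm/day.

dPW/dt ≈ -8.2 mm/day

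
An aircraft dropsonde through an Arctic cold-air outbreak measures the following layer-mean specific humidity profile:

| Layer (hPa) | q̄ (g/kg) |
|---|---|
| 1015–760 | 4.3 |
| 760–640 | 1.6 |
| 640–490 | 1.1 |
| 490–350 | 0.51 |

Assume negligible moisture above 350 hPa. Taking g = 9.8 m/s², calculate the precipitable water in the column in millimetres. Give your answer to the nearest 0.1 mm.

Precipitable water is the column-integrated vapour mass per unit area: PW = (1/g) Σ q̄ Δp, with q in kg/kg and Δp in Pa (1 kg/m² of water = 1 mm).
Layer 1015–760 hPa: Δp = 255 hPa = 25500 Pa, q̄ = 0.0043 kg/kg → 0.0043 × 25500 / 9.8 = 11.19 mm
Layer 760–640 hPa: Δp = 120 hPa = 12000 Pa, q̄ = 0.0016 kg/kg → 0.0016 × 12000 / 9.8 = 1.96 mm
Layer 640–490 hPa: Δp = 150 hPa = 15000 Pa, q̄ = 0.0011 kg/kg → 0.0011 × 15000 / 9.8 = 1.68 mm
Layer 490–350 hPa: Δp = 140 hPa = 14000 Pa, q̄ = 0.00051 kg/kg → 0.00051 × 14000 / 9.8 = 0.73 mm
PW = 11.19 + 1.96 + 1.68 + 0.73 = 15.56 ≈ 15.6 mm.

PW ≈ 15.6 mm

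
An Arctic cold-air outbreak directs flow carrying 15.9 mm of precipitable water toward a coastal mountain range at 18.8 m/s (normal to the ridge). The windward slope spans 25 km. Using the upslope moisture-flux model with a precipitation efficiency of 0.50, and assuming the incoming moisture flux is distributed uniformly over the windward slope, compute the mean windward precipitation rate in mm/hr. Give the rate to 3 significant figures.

R ≈ 21.5 mm/hr

Incoming column moisture flux per unit ridge length: F = V × PW = 18.8 × 15.9 = 298.92 mm·m/s.
Spread over the 25 km slope with efficiency ε = 0.50: R = ε·F/W = 0.50 × 298.92 / 25000 m = 5.978e-03 mm/s.
R = 5.978e-03 × 3600 = 21.5 mm/hr.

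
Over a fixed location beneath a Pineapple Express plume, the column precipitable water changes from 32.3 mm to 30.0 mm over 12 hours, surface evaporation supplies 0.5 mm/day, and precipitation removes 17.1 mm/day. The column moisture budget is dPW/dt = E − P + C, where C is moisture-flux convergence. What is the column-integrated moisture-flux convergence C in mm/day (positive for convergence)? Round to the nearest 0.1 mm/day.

C ≈ 12.0 mm/day

dPW/dt = (30.0 − 32.3) mm / (12/24 day) = -4.600 mm/day.
C = dPW/dt − E + P = (-4.600) − 0.5 + 17.1 = 12.0 mm/day.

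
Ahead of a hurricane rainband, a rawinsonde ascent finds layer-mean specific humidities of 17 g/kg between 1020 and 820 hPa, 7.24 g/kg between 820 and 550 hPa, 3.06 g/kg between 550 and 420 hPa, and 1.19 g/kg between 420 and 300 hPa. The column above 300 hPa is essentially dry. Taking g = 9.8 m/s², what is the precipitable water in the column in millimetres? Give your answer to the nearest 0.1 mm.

PW ≈ 60.2 mm

Precipitable water is the column-integrated vapour mass per unit area: PW = (1/g) Σ q̄ Δp, with q in kg/kg and Δp in Pa (1 kg/m² of water = 1 mm).
Layer 1020–820 hPa: Δp = 200 hPa = 20000 Pa, q̄ = 0.017 kg/kg → 0.017 × 20000 / 9.8 = 34.69 mm
Layer 820–550 hPa: Δp = 270 hPa = 27000 Pa, q̄ = 0.00724 kg/kg → 0.00724 × 27000 / 9.8 = 19.95 mm
Layer 550–420 hPa: Δp = 130 hPa = 13000 Pa, q̄ = 0.00306 kg/kg → 0.00306 × 13000 / 9.8 = 4.06 mm
Layer 420–300 hPa: Δp = 120 hPa = 12000 Pa, q̄ = 0.00119 kg/kg → 0.00119 × 12000 / 9.8 = 1.46 mm
PW = 34.69 + 19.95 + 4.06 + 1.46 = 60.16 ≈ 60.2 mm.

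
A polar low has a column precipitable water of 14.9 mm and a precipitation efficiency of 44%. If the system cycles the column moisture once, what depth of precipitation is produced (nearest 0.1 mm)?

precipitation ≈ 6.6 mm

Precipitation = ε × PW = 0.44 × 14.9 = 6.6 mm.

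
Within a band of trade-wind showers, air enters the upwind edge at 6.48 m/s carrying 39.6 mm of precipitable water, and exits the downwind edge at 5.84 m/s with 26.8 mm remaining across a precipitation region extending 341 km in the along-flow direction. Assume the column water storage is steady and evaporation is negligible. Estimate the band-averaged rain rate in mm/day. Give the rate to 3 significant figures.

R ≈ 25.4 mm/day

Column moisture flux per unit crosswind length is F = V × PW.
Inflow: F_in = 6.48 × 39.6 = 256.608 mm·m/s
Outflow: F_out = 5.84 × 26.8 = 156.512 mm·m/s
Steady-state rate R = (F_in − F_out)/L = (256.608 − 156.512) / 341000 m = 2.935e-04 mm/s.
R = 2.935e-04 × 3600 × 24 = 25.4 mm/day.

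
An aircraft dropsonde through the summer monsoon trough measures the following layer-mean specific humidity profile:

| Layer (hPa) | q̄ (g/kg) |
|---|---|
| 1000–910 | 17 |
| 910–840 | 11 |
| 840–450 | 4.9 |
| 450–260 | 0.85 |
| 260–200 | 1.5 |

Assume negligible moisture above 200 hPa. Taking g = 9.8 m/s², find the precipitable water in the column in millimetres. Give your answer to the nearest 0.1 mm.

PW ≈ 45.5 mm

Precipitable water is the column-integrated vapour mass per unit area: PW = (1/g) Σ q̄ Δp, with q in kg/kg and Δp in Pa (1 kg/m² of water = 1 mm).
Layer 1000–910 hPa: Δp = 90 hPa = 9000 Pa, q̄ = 0.017 kg/kg → 0.017 × 9000 / 9.8 = 15.61 mm
Layer 910–840 hPa: Δp = 70 hPa = 7000 Pa, q̄ = 0.011 kg/kg → 0.011 × 7000 / 9.8 = 7.86 mm
Layer 840–450 hPa: Δp = 390 hPa = 39000 Pa, q̄ = 0.0049 kg/kg → 0.0049 × 39000 / 9.8 = 19.50 mm
Layer 450–260 hPa: Δp = 190 hPa = 19000 Pa, q̄ = 0.00085 kg/kg → 0.00085 × 19000 / 9.8 = 1.65 mm
Layer 260–200 hPa: Δp = 60 hPa = 6000 Pa, q̄ = 0.0015 kg/kg → 0.0015 × 6000 / 9.8 = 0.92 mm
PW = 15.61 + 7.86 + 19.50 + 1.65 + 0.92 = 45.54 ≈ 45.5 mm.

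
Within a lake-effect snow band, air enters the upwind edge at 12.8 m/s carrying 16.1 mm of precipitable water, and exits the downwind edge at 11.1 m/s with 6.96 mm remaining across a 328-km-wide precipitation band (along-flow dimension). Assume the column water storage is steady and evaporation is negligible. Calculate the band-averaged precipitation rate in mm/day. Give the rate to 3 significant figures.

Column moisture flux per unit crosswind length is F = V × PW.
Inflow: F_in = 12.8 × 16.1 = 206.08 mm·m/s
Outflow: F_out = 11.1 × 6.96 = 77.256 mm·m/s
Steady-state rate R = (F_in − F_out)/L = (206.08 − 77.256) / 328000 m = 3.928e-04 mm/s.
R = 3.928e-04 × 3600 × 24 = 33.9 mm/day.

R ≈ 33.9 mm/day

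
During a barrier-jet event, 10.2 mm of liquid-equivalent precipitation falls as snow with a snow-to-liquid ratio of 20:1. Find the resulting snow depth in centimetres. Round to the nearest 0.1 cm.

Snow depth = liquid × ratio = 10.2 mm × 20 = 204 mm = 20.4 cm.

snow depth ≈ 20.4 cm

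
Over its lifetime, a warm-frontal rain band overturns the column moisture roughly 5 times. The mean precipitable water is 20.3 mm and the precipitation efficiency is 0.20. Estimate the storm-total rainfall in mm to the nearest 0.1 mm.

Each cycle deposits ε × PW = 0.20 × 20.3 = 4.06 mm.
Over 5 cycles: 5 × 4.06 = 20.3 mm.

rainfall ≈ 20.3 mm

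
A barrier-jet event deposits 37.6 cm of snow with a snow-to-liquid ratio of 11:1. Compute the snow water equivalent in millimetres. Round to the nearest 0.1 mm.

SWE ≈ 34.2 mm

SWE = snow depth / ratio = 37.6 cm / 11 = 3.418 cm = 34.2 mm.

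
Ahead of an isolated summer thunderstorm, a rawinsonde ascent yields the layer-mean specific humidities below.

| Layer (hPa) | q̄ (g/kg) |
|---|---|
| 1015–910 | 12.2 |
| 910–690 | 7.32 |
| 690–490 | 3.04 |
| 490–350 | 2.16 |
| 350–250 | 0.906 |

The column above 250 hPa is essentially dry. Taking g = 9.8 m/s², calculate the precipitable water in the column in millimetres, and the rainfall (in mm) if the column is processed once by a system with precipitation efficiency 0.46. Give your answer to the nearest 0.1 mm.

Precipitable water is the column-integrated vapour mass per unit area: PW = (1/g) Σ q̄ Δp, with q in kg/kg and Δp in Pa (1 kg/m² of water = 1 mm).
Layer 1015–910 hPa: Δp = 105 hPa = 10500 Pa, q̄ = 0.0122 kg/kg → 0.0122 × 10500 / 9.8 = 13.07 mm
Layer 910–690 hPa: Δp = 220 hPa = 22000 Pa, q̄ = 0.00732 kg/kg → 0.00732 × 22000 / 9.8 = 16.43 mm
Layer 690–490 hPa: Δp = 200 hPa = 20000 Pa, q̄ = 0.00304 kg/kg → 0.00304 × 20000 / 9.8 = 6.20 mm
Layer 490–350 hPa: Δp = 140 hPa = 14000 Pa, q̄ = 0.00216 kg/kg → 0.00216 × 14000 / 9.8 = 3.09 mm
Layer 350–250 hPa: Δp = 100 hPa = 10000 Pa, q̄ = 0.000906 kg/kg → 0.000906 × 10000 / 9.8 = 0.92 mm
PW = 13.07 + 16.43 + 6.20 + 3.09 + 0.92 = 39.71 ≈ 39.7 mm.
Rainfall = ε × PW = 0.46 × 39.7 = 18.3 mm.

PW ≈ 39.7 mm; rainfall ≈ 18.3 mm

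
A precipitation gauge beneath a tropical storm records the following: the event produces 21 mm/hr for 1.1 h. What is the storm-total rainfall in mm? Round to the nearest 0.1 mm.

total ≈ 23.1 mm

Total = Σ Rᵢ Δtᵢ = 21 × 1.1
      = 23.1 = 23.1 mm.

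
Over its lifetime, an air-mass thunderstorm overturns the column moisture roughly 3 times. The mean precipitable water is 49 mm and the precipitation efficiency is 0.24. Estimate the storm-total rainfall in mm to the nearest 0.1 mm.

rainfall ≈ 35.3 mm

Each cycle deposits ε × PW = 0.24 × 49 = 11.76 mm.
Over 3 cycles: 3 × 11.76 = 35.3 mm.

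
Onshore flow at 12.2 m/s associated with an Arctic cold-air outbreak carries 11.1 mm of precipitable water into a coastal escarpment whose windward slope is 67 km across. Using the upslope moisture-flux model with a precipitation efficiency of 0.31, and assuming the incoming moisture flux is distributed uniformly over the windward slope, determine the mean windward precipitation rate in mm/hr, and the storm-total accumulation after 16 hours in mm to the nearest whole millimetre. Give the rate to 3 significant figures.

Incoming column moisture flux per unit ridge length: F = V × PW = 12.2 × 11.1 = 135.42 mm·m/s.
Spread over the 67 km slope with efficiency ε = 0.31: R = ε·F/W = 0.31 × 135.42 / 67000 m = 6.266e-04 mm/s.
R = 6.266e-04 × 3600 = 2.26 mm/hr.
Over 16 h: total = 2.26 × 16 = 36.16 ≈ 36 mm.

R ≈ 2.26 mm/hr; total ≈ 36 mm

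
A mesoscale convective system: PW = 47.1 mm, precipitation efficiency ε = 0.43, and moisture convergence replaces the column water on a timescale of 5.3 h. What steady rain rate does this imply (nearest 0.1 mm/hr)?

R ≈ 3.8 mm/hr

Each overturning extracts ε × PW = 0.43 × 47.1 = 20.253 mm.
Rate = ε·PW / τ = 20.253 / 5.3 h = 3.8 mm/hr.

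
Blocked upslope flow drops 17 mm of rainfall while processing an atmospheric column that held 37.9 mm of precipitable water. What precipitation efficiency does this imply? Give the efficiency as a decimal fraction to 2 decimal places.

ε = rainfall / PW = 17 / 37.9 = 0.45.

ε ≈ 0.45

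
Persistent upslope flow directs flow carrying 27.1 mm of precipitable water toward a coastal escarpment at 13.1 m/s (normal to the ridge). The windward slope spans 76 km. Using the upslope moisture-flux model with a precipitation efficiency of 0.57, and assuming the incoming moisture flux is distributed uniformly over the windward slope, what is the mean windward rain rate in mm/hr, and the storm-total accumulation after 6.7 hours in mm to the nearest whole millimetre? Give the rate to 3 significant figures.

R ≈ 9.59 mm/hr; total ≈ 64 mm

Incoming column moisture flux per unit ridge length: F = V × PW = 13.1 × 27.1 = 355.01 mm·m/s.
Spread over the 76 km slope with efficiency ε = 0.57: R = ε·F/W = 0.57 × 355.01 / 76000 m = 2.663e-03 mm/s.
R = 2.663e-03 × 3600 = 9.59 mm/hr.
Over 6.7 h: total = 9.59 × 6.7 = 64.253 ≈ 64 mm.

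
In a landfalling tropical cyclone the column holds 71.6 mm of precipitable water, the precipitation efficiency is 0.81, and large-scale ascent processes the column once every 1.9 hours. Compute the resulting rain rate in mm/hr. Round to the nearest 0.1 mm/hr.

R ≈ 30.5 mm/hr

Each overturning extracts ε × PW = 0.81 × 71.6 = 57.996 mm.
Rate = ε·PW / τ = 57.996 / 1.9 h = 30.5 mm/hr.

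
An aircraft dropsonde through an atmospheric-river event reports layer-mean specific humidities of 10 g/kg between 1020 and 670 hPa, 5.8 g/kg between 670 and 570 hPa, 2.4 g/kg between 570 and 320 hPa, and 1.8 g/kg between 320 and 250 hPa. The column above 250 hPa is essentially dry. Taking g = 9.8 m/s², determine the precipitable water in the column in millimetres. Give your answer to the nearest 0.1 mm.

Precipitable water is the column-integrated vapour mass per unit area: PW = (1/g) Σ q̄ Δp, with q in kg/kg and Δp in Pa (1 kg/m² of water = 1 mm).
Layer 1020–670 hPa: Δp = 350 hPa = 35000 Pa, q̄ = 0.01 kg/kg → 0.01 × 35000 / 9.8 = 35.71 mm
Layer 670–570 hPa: Δp = 100 hPa = 10000 Pa, q̄ = 0.0058 kg/kg → 0.0058 × 10000 / 9.8 = 5.92 mm
Layer 570–320 hPa: Δp = 250 hPa = 25000 Pa, q̄ = 0.0024 kg/kg → 0.0024 × 25000 / 9.8 = 6.12 mm
Layer 320–250 hPa: Δp = 70 hPa = 7000 Pa, q̄ = 0.0018 kg/kg → 0.0018 × 7000 / 9.8 = 1.29 mm
PW = 35.71 + 5.92 + 6.12 + 1.29 = 49.04 ≈ 49.0 mm.

PW ≈ 49.0 mm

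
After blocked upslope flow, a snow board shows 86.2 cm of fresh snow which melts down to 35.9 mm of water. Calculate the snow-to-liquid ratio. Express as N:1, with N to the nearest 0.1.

Ratio = snow depth / SWE = 862 mm / 35.9 mm = 24.0, i.e. 24.0:1.

ratio ≈ 24.0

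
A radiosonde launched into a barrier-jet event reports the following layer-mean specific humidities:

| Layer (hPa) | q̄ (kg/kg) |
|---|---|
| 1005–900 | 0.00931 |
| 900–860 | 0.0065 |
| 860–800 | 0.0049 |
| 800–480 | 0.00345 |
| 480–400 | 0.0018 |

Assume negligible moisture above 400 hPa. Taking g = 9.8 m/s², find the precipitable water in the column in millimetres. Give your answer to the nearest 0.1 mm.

Precipitable water is the column-integrated vapour mass per unit area: PW = (1/g) Σ q̄ Δp, with q in kg/kg and Δp in Pa (1 kg/m² of water = 1 mm).
Layer 1005–900 hPa: Δp = 105 hPa = 10500 Pa, q̄ = 0.00931 kg/kg → 0.00931 × 10500 / 9.8 = 9.98 mm
Layer 900–860 hPa: Δp = 40 hPa = 4000 Pa, q̄ = 0.0065 kg/kg → 0.0065 × 4000 / 9.8 = 2.65 mm
Layer 860–800 hPa: Δp = 60 hPa = 6000 Pa, q̄ = 0.0049 kg/kg → 0.0049 × 6000 / 9.8 = 3.00 mm
Layer 800–480 hPa: Δp = 320 hPa = 32000 Pa, q̄ = 0.00345 kg/kg → 0.00345 × 32000 / 9.8 = 11.27 mm
Layer 480–400 hPa: Δp = 80 hPa = 8000 Pa, q̄ = 0.0018 kg/kg → 0.0018 × 8000 / 9.8 = 1.47 mm
PW = 9.98 + 2.65 + 3.00 + 11.27 + 1.47 = 28.37 ≈ 28.4 mm.

PW ≈ 28.4 mm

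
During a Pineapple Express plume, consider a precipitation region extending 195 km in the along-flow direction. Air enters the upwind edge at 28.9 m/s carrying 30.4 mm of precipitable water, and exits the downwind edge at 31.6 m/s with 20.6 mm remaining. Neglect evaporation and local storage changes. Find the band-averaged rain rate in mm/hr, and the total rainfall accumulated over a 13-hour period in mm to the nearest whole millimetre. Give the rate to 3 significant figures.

R ≈ 4.20 mm/hr; total ≈ 55 mm

Column moisture flux per unit crosswind length is F = V × PW.
Inflow: F_in = 28.9 × 30.4 = 878.56 mm·m/s
Outflow: F_out = 31.6 × 20.6 = 650.96 mm·m/s
Steady-state rate R = (F_in − F_out)/L = (878.56 − 650.96) / 195000 m = 1.167e-03 mm/s.
R = 1.167e-03 × 3600 = 4.20 mm/hr.
Over 13 h: total = 4.20 × 13 = 54.6 ≈ 55 mm.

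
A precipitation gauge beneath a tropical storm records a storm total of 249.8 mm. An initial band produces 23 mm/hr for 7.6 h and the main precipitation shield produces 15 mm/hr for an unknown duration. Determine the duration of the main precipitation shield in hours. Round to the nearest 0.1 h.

Known phases: 23 × 7.6 = 174.8 mm.
Remaining depth = 249.8 − 174.8 = 75 mm.
Duration = 75 / 15 = 5.0 h.

duration ≈ 5.0 h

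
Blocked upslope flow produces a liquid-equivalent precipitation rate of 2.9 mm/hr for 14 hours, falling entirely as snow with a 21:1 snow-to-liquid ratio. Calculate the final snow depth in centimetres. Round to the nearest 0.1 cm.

snow depth ≈ 85.3 cm

Liquid-equivalent depth = 2.9 × 14 = 40.6 mm.
Snow depth = 40.6 mm × 21 = 852.6 mm = 85.3 cm.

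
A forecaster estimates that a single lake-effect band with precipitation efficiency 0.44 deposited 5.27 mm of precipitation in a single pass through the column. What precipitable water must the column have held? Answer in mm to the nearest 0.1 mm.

PW = precipitation / ε = 5.27 / 0.44 = 12.0 mm.

PW ≈ 12.0 mm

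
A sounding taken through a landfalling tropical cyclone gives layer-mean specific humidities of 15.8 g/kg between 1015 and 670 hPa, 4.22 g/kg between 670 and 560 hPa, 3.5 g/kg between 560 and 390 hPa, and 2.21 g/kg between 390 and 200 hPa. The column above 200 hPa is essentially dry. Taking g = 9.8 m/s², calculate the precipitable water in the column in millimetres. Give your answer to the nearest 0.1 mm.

PW ≈ 70.7 mm

Precipitable water is the column-integrated vapour mass per unit area: PW = (1/g) Σ q̄ Δp, with q in kg/kg and Δp in Pa (1 kg/m² of water = 1 mm).
Layer 1015–670 hPa: Δp = 345 hPa = 34500 Pa, q̄ = 0.0158 kg/kg → 0.0158 × 34500 / 9.8 = 55.62 mm
Layer 670–560 hPa: Δp = 110 hPa = 11000 Pa, q̄ = 0.00422 kg/kg → 0.00422 × 11000 / 9.8 = 4.74 mm
Layer 560–390 hPa: Δp = 170 hPa = 17000 Pa, q̄ = 0.0035 kg/kg → 0.0035 × 17000 / 9.8 = 6.07 mm
Layer 390–200 hPa: Δp = 190 hPa = 19000 Pa, q̄ = 0.00221 kg/kg → 0.00221 × 19000 / 9.8 = 4.28 mm
PW = 55.62 + 4.74 + 6.07 + 4.28 = 70.71 ≈ 70.7 mm.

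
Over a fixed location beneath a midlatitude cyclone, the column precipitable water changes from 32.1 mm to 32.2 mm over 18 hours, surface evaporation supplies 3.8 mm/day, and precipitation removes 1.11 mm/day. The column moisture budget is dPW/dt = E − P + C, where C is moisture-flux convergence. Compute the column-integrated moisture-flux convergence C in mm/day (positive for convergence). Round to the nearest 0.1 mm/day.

C ≈ -2.6 mm/day

dPW/dt = (32.2 − 32.1) mm / (18/24 day) = +0.133 mm/day.
C = dPW/dt − E + P = (+0.133) − 3.8 + 1.11 = -2.6 mm/day.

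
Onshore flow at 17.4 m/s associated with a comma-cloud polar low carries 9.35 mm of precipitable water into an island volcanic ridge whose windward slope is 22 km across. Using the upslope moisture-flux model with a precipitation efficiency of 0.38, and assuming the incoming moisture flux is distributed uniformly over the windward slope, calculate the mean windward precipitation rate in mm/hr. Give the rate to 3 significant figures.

Incoming column moisture flux per unit ridge length: F = V × PW = 17.4 × 9.35 = 162.69 mm·m/s.
Spread over the 22 km slope with efficiency ε = 0.38: R = ε·F/W = 0.38 × 162.69 / 22000 m = 2.810e-03 mm/s.
R = 2.810e-03 × 3600 = 10.1 mm/hr.

R ≈ 10.1 mm/hr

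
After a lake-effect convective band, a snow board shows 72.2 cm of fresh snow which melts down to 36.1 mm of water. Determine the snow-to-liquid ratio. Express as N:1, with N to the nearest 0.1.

ratio ≈ 20.0

Ratio = snow depth / SWE = 722 mm / 36.1 mm = 20.0, i.e. 20.0:1.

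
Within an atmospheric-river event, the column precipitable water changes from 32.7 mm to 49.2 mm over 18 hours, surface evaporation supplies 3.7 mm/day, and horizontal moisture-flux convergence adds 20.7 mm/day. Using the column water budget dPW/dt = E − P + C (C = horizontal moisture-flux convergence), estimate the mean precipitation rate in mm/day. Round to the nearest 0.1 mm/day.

P ≈ 2.4 mm/day

dPW/dt = (49.2 − 32.7) mm / (18/24 day) = +22.000 mm/day.
P = E + C − dPW/dt = 3.7 + (20.7) − (+22.000) = 2.4 mm/day.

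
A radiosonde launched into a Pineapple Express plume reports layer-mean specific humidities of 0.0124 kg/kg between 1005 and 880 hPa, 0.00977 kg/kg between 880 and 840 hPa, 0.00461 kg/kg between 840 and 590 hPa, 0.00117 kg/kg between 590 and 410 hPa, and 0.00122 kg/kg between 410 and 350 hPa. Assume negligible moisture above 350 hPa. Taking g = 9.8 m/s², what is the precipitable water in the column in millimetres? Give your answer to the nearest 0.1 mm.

PW ≈ 34.5 mm

Precipitable water is the column-integrated vapour mass per unit area: PW = (1/g) Σ q̄ Δp, with q in kg/kg and Δp in Pa (1 kg/m² of water = 1 mm).
Layer 1005–880 hPa: Δp = 125 hPa = 12500 Pa, q̄ = 0.0124 kg/kg → 0.0124 × 12500 / 9.8 = 15.82 mm
Layer 880–840 hPa: Δp = 40 hPa = 4000 Pa, q̄ = 0.00977 kg/kg → 0.00977 × 4000 / 9.8 = 3.99 mm
Layer 840–590 hPa: Δp = 250 hPa = 25000 Pa, q̄ = 0.00461 kg/kg → 0.00461 × 25000 / 9.8 = 11.76 mm
Layer 590–410 hPa: Δp = 180 hPa = 18000 Pa, q̄ = 0.00117 kg/kg → 0.00117 × 18000 / 9.8 = 2.15 mm
Layer 410–350 hPa: Δp = 60 hPa = 6000 Pa, q̄ = 0.00122 kg/kg → 0.00122 × 6000 / 9.8 = 0.75 mm
PW = 15.82 + 3.99 + 11.76 + 2.15 + 0.75 = 34.47 ≈ 34.5 mm.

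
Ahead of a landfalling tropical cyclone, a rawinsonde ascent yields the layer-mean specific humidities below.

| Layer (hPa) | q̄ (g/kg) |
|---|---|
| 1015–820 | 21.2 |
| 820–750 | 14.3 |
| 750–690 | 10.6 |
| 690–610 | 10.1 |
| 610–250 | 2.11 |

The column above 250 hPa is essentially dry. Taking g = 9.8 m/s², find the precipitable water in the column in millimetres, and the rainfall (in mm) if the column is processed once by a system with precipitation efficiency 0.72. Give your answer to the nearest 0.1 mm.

Precipitable water is the column-integrated vapour mass per unit area: PW = (1/g) Σ q̄ Δp, with q in kg/kg and Δp in Pa (1 kg/m² of water = 1 mm).
Layer 1015–820 hPa: Δp = 195 hPa = 19500 Pa, q̄ = 0.0212 kg/kg → 0.0212 × 19500 / 9.8 = 42.18 mm
Layer 820–750 hPa: Δp = 70 hPa = 7000 Pa, q̄ = 0.0143 kg/kg → 0.0143 × 7000 / 9.8 = 10.21 mm
Layer 750–690 hPa: Δp = 60 hPa = 6000 Pa, q̄ = 0.0106 kg/kg → 0.0106 × 6000 / 9.8 = 6.49 mm
Layer 690–610 hPa: Δp = 80 hPa = 8000 Pa, q̄ = 0.0101 kg/kg → 0.0101 × 8000 / 9.8 = 8.24 mm
Layer 610–250 hPa: Δp = 360 hPa = 36000 Pa, q̄ = 0.00211 kg/kg → 0.00211 × 36000 / 9.8 = 7.75 mm
PW = 42.18 + 10.21 + 6.49 + 8.24 + 7.75 = 74.87 ≈ 74.9 mm.
Rainfall = ε × PW = 0.72 × 74.9 = 53.9 mm.

PW ≈ 74.9 mm; rainfall ≈ 53.9 mm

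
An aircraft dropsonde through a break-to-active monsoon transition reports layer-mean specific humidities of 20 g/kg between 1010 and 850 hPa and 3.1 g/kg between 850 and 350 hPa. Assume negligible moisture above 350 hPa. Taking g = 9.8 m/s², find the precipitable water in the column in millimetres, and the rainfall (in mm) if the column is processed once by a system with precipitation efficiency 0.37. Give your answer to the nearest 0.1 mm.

Precipitable water is the column-integrated vapour mass per unit area: PW = (1/g) Σ q̄ Δp, with q in kg/kg and Δp in Pa (1 kg/m² of water = 1 mm).
Layer 1010–850 hPa: Δp = 160 hPa = 16000 Pa, q̄ = 0.02 kg/kg → 0.02 × 16000 / 9.8 = 32.65 mm
Layer 850–350 hPa: Δp = 500 hPa = 50000 Pa, q̄ = 0.0031 kg/kg → 0.0031 × 50000 / 9.8 = 15.82 mm
PW = 32.65 + 15.82 = 48.47 ≈ 48.5 mm.
Rainfall = ε × PW = 0.37 × 48.5 = 17.9 mm.

PW ≈ 48.5 mm; rainfall ≈ 17.9 mm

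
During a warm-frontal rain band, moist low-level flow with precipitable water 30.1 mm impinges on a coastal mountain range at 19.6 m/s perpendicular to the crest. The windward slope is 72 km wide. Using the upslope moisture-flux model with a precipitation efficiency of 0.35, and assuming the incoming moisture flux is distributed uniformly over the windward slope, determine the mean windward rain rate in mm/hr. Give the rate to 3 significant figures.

R ≈ 10.3 mm/hr

Incoming column moisture flux per unit ridge length: F = V × PW = 19.6 × 30.1 = 589.96 mm·m/s.
Spread over the 72 km slope with efficiency ε = 0.35: R = ε·F/W = 0.35 × 589.96 / 72000 m = 2.868e-03 mm/s.
R = 2.868e-03 × 3600 = 10.3 mm/hr.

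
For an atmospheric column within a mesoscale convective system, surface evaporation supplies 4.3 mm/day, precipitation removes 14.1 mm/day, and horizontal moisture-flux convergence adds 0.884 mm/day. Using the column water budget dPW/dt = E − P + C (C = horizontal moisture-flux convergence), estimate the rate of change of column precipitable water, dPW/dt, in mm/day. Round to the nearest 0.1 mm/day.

dPW/dt ≈ -8.9 mm/day

dPW/dt = E − P + C = 4.3 − 14.1 + (0.884) = -8.9 mm/day.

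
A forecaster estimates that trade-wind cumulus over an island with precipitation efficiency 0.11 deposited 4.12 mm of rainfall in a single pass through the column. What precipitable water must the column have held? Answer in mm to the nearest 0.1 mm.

PW = rainfall / ε = 4.12 / 0.11 = 37.5 mm.

PW ≈ 37.5 mm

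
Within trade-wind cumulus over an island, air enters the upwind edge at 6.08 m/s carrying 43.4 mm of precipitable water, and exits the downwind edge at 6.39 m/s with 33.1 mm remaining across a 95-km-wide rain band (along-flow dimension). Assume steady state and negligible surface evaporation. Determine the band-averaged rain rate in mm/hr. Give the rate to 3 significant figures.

Column moisture flux per unit crosswind length is F = V × PW.
Inflow: F_in = 6.08 × 43.4 = 263.872 mm·m/s
Outflow: F_out = 6.39 × 33.1 = 211.509 mm·m/s
Steady-state rate R = (F_in − F_out)/L = (263.872 − 211.509) / 95000 m = 5.512e-04 mm/s.
R = 5.512e-04 × 3600 = 1.98 mm/hr.

R ≈ 1.98 mm/hr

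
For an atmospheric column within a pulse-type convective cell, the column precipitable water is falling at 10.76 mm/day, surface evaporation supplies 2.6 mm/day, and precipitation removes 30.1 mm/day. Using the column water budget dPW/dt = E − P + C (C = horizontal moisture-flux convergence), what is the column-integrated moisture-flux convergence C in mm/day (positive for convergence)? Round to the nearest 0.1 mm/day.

dPW/dt = -10.76 mm/day.
C = dPW/dt − E + P = (-10.76) − 2.6 + 30.1 = 16.7 mm/day.

C ≈ 16.7 mm/day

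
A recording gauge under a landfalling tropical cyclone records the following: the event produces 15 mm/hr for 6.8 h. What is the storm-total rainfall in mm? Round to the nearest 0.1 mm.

total ≈ 102.0 mm

Total = Σ Rᵢ Δtᵢ = 15 × 6.8
      = 102 = 102.0 mm.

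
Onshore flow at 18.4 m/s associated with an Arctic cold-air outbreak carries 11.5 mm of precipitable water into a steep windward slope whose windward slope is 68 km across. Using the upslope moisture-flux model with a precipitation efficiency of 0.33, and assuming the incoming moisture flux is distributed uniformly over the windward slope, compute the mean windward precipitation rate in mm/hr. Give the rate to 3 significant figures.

Incoming column moisture flux per unit ridge length: F = V × PW = 18.4 × 11.5 = 211.6 mm·m/s.
Spread over the 68 km slope with efficiency ε = 0.33: R = ε·F/W = 0.33 × 211.6 / 68000 m = 1.027e-03 mm/s.
R = 1.027e-03 × 3600 = 3.70 mm/hr.

R ≈ 3.70 mm/hr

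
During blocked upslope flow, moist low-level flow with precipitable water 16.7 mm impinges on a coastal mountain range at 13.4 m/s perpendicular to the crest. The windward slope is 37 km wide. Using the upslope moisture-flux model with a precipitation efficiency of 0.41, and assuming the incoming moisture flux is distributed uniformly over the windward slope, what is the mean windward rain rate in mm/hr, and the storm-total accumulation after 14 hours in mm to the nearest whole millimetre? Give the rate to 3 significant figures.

Incoming column moisture flux per unit ridge length: F = V × PW = 13.4 × 16.7 = 223.78 mm·m/s.
Spread over the 37 km slope with efficiency ε = 0.41: R = ε·F/W = 0.41 × 223.78 / 37000 m = 2.480e-03 mm/s.
R = 2.480e-03 × 3600 = 8.93 mm/hr.
Over 14 h: total = 8.93 × 14 = 125.02 ≈ 125 mm.

R ≈ 8.93 mm/hr; total ≈ 125 mm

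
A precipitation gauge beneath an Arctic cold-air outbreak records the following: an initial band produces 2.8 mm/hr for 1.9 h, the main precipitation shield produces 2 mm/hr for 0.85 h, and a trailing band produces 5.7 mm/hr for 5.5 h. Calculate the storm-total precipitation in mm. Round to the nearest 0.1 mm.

Total = Σ Rᵢ Δtᵢ = 2.8 × 1.9 + 2 × 0.85 + 5.7 × 5.5
      = 5.32 + 1.7 + 31.35 = 38.4 mm.

total ≈ 38.4 mm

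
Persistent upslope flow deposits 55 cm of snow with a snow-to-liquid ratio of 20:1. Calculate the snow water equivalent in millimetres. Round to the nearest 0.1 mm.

SWE = snow depth / ratio = 55 cm / 20 = 2.750 cm = 27.5 mm.

SWE ≈ 27.5 mm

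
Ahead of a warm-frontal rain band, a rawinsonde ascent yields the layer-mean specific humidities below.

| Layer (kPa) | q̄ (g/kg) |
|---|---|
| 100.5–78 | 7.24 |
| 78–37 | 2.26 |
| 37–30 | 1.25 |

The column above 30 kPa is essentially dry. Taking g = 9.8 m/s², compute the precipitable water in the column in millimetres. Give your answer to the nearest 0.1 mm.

PW ≈ 27.0 mm

Precipitable water is the column-integrated vapour mass per unit area: PW = (1/g) Σ q̄ Δp, with q in kg/kg and Δp in Pa (1 kg/m² of water = 1 mm).
Layer 100.5–78 kPa: Δp = 225 hPa = 22500 Pa, q̄ = 0.00724 kg/kg → 0.00724 × 22500 / 9.8 = 16.62 mm
Layer 78–37 kPa: Δp = 410 hPa = 41000 Pa, q̄ = 0.00226 kg/kg → 0.00226 × 41000 / 9.8 = 9.46 mm
Layer 37–30 kPa: Δp = 70 hPa = 7000 Pa, q̄ = 0.00125 kg/kg → 0.00125 × 7000 / 9.8 = 0.89 mm
PW = 16.62 + 9.46 + 0.89 = 26.97 ≈ 27.0 mm.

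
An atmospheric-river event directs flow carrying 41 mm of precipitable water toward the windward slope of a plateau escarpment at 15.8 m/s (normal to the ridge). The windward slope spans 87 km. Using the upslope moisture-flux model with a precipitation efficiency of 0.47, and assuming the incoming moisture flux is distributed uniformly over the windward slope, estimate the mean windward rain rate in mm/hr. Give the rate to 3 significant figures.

R ≈ 12.6 mm/hr

Incoming column moisture flux per unit ridge length: F = V × PW = 15.8 × 41 = 647.8 mm·m/s.
Spread over the 87 km slope with efficiency ε = 0.47: R = ε·F/W = 0.47 × 647.8 / 87000 m = 3.500e-03 mm/s.
R = 3.500e-03 × 3600 = 12.6 mm/hr.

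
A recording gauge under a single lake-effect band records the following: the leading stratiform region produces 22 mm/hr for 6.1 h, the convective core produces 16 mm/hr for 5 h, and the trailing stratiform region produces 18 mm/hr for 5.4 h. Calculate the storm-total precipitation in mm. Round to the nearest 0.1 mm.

total ≈ 311.4 mm

Total = Σ Rᵢ Δtᵢ = 22 × 6.1 + 16 × 5 + 18 × 5.4
      = 134.2 + 80 + 97.2 = 311.4 mm.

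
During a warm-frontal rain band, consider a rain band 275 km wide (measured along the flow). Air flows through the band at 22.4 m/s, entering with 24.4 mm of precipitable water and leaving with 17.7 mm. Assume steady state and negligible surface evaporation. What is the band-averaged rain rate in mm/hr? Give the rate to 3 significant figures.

Column moisture flux per unit crosswind length is F = V × PW.
Inflow: F_in = 22.4 × 24.4 = 546.56 mm·m/s
Outflow: F_out = 22.4 × 17.7 = 396.48 mm·m/s
Steady-state rate R = (F_in − F_out)/L = (546.56 − 396.48) / 275000 m = 5.457e-04 mm/s.
R = 5.457e-04 × 3600 = 1.96 mm/hr.

R ≈ 1.96 mm/hr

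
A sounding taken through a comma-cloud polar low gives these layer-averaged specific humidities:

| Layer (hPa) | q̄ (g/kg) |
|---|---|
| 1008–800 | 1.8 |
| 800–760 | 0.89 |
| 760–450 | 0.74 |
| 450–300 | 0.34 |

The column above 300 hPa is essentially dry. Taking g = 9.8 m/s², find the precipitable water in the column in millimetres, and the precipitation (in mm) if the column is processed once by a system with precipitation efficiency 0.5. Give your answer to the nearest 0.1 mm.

Precipitable water is the column-integrated vapour mass per unit area: PW = (1/g) Σ q̄ Δp, with q in kg/kg and Δp in Pa (1 kg/m² of water = 1 mm).
Layer 1008–800 hPa: Δp = 208 hPa = 20800 Pa, q̄ = 0.0018 kg/kg → 0.0018 × 20800 / 9.8 = 3.82 mm
Layer 800–760 hPa: Δp = 40 hPa = 4000 Pa, q̄ = 0.00089 kg/kg → 0.00089 × 4000 / 9.8 = 0.36 mm
Layer 760–450 hPa: Δp = 310 hPa = 31000 Pa, q̄ = 0.00074 kg/kg → 0.00074 × 31000 / 9.8 = 2.34 mm
Layer 450–300 hPa: Δp = 150 hPa = 15000 Pa, q̄ = 0.00034 kg/kg → 0.00034 × 15000 / 9.8 = 0.52 mm
PW = 3.82 + 0.36 + 2.34 + 0.52 = 7.04 ≈ 7.0 mm.
Precipitation = ε × PW = 0.5 × 7.0 = 3.5 mm.

PW ≈ 7.0 mm; precipitation ≈ 3.5 mm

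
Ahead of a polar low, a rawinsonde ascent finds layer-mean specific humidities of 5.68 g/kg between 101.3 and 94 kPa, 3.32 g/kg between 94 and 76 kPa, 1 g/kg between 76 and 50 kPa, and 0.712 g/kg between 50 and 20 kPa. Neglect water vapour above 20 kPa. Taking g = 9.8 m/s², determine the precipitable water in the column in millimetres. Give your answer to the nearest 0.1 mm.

Precipitable water is the column-integrated vapour mass per unit area: PW = (1/g) Σ q̄ Δp, with q in kg/kg and Δp in Pa (1 kg/m² of water = 1 mm).
Layer 101.3–94 kPa: Δp = 73 hPa = 7300 Pa, q̄ = 0.00568 kg/kg → 0.00568 × 7300 / 9.8 = 4.23 mm
Layer 94–76 kPa: Δp = 180 hPa = 18000 Pa, q̄ = 0.00332 kg/kg → 0.00332 × 18000 / 9.8 = 6.10 mm
Layer 76–50 kPa: Δp = 260 hPa = 26000 Pa, q̄ = 0.001 kg/kg → 0.001 × 26000 / 9.8 = 2.65 mm
Layer 50–20 kPa: Δp = 300 hPa = 30000 Pa, q̄ = 0.000712 kg/kg → 0.000712 × 30000 / 9.8 = 2.18 mm
PW = 4.23 + 6.10 + 2.65 + 2.18 = 15.16 ≈ 15.2 mm.

PW ≈ 15.2 mm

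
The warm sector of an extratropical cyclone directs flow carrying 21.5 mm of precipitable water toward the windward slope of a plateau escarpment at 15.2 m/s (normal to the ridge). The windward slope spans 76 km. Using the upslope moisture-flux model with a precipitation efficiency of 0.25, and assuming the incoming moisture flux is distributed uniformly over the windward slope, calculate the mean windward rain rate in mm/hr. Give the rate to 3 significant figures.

R ≈ 3.87 mm/hr

Incoming column moisture flux per unit ridge length: F = V × PW = 15.2 × 21.5 = 326.8 mm·m/s.
Spread over the 76 km slope with efficiency ε = 0.25: R = ε·F/W = 0.25 × 326.8 / 76000 m = 1.075e-03 mm/s.
R = 1.075e-03 × 3600 = 3.87 mm/hr.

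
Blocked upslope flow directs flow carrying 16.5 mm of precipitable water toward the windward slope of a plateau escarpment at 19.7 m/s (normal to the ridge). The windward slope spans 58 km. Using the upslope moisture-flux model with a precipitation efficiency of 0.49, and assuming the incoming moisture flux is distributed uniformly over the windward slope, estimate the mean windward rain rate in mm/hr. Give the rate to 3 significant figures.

Incoming column moisture flux per unit ridge length: F = V × PW = 19.7 × 16.5 = 325.05 mm·m/s.
Spread over the 58 km slope with efficiency ε = 0.49: R = ε·F/W = 0.49 × 325.05 / 58000 m = 2.746e-03 mm/s.
R = 2.746e-03 × 3600 = 9.89 mm/hr.

R ≈ 9.89 mm/hr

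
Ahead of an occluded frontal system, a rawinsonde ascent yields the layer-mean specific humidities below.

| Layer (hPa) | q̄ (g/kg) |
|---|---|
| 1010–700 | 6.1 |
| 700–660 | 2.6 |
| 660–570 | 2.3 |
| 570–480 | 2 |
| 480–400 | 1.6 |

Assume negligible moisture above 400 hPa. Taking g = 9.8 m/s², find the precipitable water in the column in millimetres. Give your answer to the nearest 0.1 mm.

Precipitable water is the column-integrated vapour mass per unit area: PW = (1/g) Σ q̄ Δp, with q in kg/kg and Δp in Pa (1 kg/m² of water = 1 mm).
Layer 1010–700 hPa: Δp = 310 hPa = 31000 Pa, q̄ = 0.0061 kg/kg → 0.0061 × 31000 / 9.8 = 19.30 mm
Layer 700–660 hPa: Δp = 40 hPa = 4000 Pa, q̄ = 0.0026 kg/kg → 0.0026 × 4000 / 9.8 = 1.06 mm
Layer 660–570 hPa: Δp = 90 hPa = 9000 Pa, q̄ = 0.0023 kg/kg → 0.0023 × 9000 / 9.8 = 2.11 mm
Layer 570–480 hPa: Δp = 90 hPa = 9000 Pa, q̄ = 0.002 kg/kg → 0.002 × 9000 / 9.8 = 1.84 mm
Layer 480–400 hPa: Δp = 80 hPa = 8000 Pa, q̄ = 0.0016 kg/kg → 0.0016 × 8000 / 9.8 = 1.31 mm
PW = 19.30 + 1.06 + 2.11 + 1.84 + 1.31 = 25.62 ≈ 25.6 mm.

PW ≈ 25.6 mm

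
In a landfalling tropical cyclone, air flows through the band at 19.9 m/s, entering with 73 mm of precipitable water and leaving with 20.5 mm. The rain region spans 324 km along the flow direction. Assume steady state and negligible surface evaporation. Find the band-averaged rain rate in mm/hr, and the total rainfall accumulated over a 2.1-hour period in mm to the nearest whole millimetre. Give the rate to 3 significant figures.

R ≈ 11.6 mm/hr; total ≈ 24 mm

Column moisture flux per unit crosswind length is F = V × PW.
Inflow: F_in = 19.9 × 73 = 1452.7 mm·m/s
Outflow: F_out = 19.9 × 20.5 = 407.95 mm·m/s
Steady-state rate R = (F_in − F_out)/L = (1452.7 − 407.95) / 324000 m = 3.225e-03 mm/s.
R = 3.225e-03 × 3600 = 11.6 mm/hr.
Over 2.1 h: total = 11.6 × 2.1 = 24.36 ≈ 24 mm.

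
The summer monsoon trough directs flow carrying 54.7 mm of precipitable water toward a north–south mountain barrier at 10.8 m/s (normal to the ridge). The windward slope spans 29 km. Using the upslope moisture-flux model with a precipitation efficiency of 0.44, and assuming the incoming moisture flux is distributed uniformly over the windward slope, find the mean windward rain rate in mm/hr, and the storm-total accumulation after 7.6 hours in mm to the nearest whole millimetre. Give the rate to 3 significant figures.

Incoming column moisture flux per unit ridge length: F = V × PW = 10.8 × 54.7 = 590.76 mm·m/s.
Spread over the 29 km slope with efficiency ε = 0.44: R = ε·F/W = 0.44 × 590.76 / 29000 m = 8.963e-03 mm/s.
R = 8.963e-03 × 3600 = 32.3 mm/hr.
Over 7.6 h: total = 32.3 × 7.6 = 245.48 ≈ 245 mm.

R ≈ 32.3 mm/hr; total ≈ 245 mm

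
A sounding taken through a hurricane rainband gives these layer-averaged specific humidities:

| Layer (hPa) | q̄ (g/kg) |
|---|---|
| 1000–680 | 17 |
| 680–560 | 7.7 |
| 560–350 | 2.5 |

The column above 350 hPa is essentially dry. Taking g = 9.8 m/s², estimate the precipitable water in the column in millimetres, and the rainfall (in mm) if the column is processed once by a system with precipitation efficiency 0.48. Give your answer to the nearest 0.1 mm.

Precipitable water is the column-integrated vapour mass per unit area: PW = (1/g) Σ q̄ Δp, with q in kg/kg and Δp in Pa (1 kg/m² of water = 1 mm).
Layer 1000–680 hPa: Δp = 320 hPa = 32000 Pa, q̄ = 0.017 kg/kg → 0.017 × 32000 / 9.8 = 55.51 mm
Layer 680–560 hPa: Δp = 120 hPa = 12000 Pa, q̄ = 0.0077 kg/kg → 0.0077 × 12000 / 9.8 = 9.43 mm
Layer 560–350 hPa: Δp = 210 hPa = 21000 Pa, q̄ = 0.0025 kg/kg → 0.0025 × 21000 / 9.8 = 5.36 mm
PW = 55.51 + 9.43 + 5.36 = 70.30 ≈ 70.3 mm.
Rainfall = ε × PW = 0.48 × 70.3 = 33.7 mm.

PW ≈ 70.3 mm; rainfall ≈ 33.7 mm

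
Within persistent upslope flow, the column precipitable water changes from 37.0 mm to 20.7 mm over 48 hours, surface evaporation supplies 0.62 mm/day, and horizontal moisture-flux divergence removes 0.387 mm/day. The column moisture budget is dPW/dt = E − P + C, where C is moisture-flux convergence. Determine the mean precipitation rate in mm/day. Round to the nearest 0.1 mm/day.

P ≈ 8.4 mm/day

dPW/dt = (20.7 − 37.0) mm / (48/24 day) = -8.150 mm/day.
P = E + C − dPW/dt = 0.62 + (-0.387) − (-8.150) = 8.4 mm/day.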